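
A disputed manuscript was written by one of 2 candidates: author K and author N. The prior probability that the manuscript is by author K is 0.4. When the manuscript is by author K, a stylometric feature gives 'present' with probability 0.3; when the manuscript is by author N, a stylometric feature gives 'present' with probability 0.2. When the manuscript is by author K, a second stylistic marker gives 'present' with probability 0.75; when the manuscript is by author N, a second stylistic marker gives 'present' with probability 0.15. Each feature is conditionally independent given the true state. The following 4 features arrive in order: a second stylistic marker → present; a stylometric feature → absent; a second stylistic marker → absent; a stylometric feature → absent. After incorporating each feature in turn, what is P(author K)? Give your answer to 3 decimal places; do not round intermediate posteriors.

0.429

After a second stylistic marker='present': P(author K) = 0.75·0.4000 / (0.75·0.4000 + 0.15·0.6000) ≈ 0.7692
After a stylometric feature='absent': P(author K) = 0.7·0.7692 / (0.7·0.7692 + 0.8·0.2308) ≈ 0.7447
After a second stylistic marker='absent': P(author K) = 0.25·0.7447 / (0.25·0.7447 + 0.85·0.2553) ≈ 0.4617
After a stylometric feature='absent': P(author K) = 0.7·0.4617 / (0.7·0.4617 + 0.8·0.5383) ≈ 0.4288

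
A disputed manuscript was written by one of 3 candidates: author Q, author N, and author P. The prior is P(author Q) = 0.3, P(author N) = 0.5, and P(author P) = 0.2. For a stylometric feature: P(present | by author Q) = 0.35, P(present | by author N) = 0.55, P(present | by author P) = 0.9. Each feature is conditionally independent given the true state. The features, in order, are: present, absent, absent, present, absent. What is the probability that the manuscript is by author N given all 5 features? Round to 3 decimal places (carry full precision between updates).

Apply Bayes' rule sequentially, carrying P(author N) forward.
After 'present': normaliser = 0.35·0.3000 + 0.55·0.5000 + 0.9·0.2000; P(author Q) ≈ 0.1875, P(author N) ≈ 0.4911, P(author P) ≈ 0.3214
After 'absent': normaliser = 0.65·0.1875 + 0.45·0.4911 + 0.1·0.3214; P(author Q) ≈ 0.3250, P(author N) ≈ 0.5893, P(author P) ≈ 0.0857
After 'absent': normaliser = 0.65·0.3250 + 0.45·0.5893 + 0.1·0.0857; P(author Q) ≈ 0.4356, P(author N) ≈ 0.5468, P(author P) ≈ 0.0177
After 'present': normaliser = 0.35·0.4356 + 0.55·0.5468 + 0.9·0.0177; P(author Q) ≈ 0.3250, P(author N) ≈ 0.6411, P(author P) ≈ 0.0339
After 'absent': normaliser = 0.65·0.3250 + 0.45·0.6411 + 0.1·0.0339; P(author Q) ≈ 0.4199, P(author N) ≈ 0.5734, P(author P) ≈ 0.0067

0.573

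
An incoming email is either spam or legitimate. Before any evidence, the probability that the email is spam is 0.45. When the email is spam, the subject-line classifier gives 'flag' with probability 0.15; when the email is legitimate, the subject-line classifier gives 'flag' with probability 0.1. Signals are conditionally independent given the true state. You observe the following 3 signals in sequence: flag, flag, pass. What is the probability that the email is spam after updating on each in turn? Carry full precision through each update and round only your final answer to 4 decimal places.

Apply Bayes' rule sequentially, carrying P(spam) forward.
After 'flag': P(spam) = 0.15·0.4500 / (0.15·0.4500 + 0.1·0.5500) ≈ 0.5510
After 'flag': P(spam) = 0.15·0.5510 / (0.15·0.5510 + 0.1·0.4490) ≈ 0.6480
After 'pass': P(spam) = 0.85·0.6480 / (0.85·0.6480 + 0.9·0.3520) ≈ 0.6349

0.6349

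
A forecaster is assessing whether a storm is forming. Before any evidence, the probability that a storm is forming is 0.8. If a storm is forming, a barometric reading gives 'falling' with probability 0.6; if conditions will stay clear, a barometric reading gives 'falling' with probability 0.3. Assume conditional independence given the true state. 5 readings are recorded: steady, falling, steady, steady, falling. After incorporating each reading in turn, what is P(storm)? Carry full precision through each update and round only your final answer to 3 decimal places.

0.749

After 'steady': P(storm) = 0.4·0.8000 / (0.4·0.8000 + 0.7·0.2000) ≈ 0.6957
After 'falling': P(storm) = 0.6·0.6957 / (0.6·0.6957 + 0.3·0.3043) ≈ 0.8205
After 'steady': P(storm) = 0.4·0.8205 / (0.4·0.8205 + 0.7·0.1795) ≈ 0.7232
After 'steady': P(storm) = 0.4·0.7232 / (0.4·0.7232 + 0.7·0.2768) ≈ 0.5988
After 'falling': P(storm) = 0.6·0.5988 / (0.6·0.5988 + 0.3·0.4012) ≈ 0.7491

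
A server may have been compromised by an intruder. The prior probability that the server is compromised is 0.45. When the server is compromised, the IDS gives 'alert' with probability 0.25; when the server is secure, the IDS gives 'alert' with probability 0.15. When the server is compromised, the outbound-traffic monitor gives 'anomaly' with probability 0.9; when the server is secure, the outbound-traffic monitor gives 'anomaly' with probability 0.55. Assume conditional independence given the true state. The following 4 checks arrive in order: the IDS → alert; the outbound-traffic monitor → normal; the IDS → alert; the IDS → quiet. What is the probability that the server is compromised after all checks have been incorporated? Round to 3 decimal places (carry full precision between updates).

0.308

After the IDS='alert': P(compromised) = 0.25·0.4500 / (0.25·0.4500 + 0.15·0.5500) ≈ 0.5769
After the outbound-traffic monitor='normal': P(compromised) = 0.1·0.5769 / (0.1·0.5769 + 0.45·0.4231) ≈ 0.2326
After the IDS='alert': P(compromised) = 0.25·0.2326 / (0.25·0.2326 + 0.15·0.7674) ≈ 0.3356
After the IDS='quiet': P(compromised) = 0.75·0.3356 / (0.75·0.3356 + 0.85·0.6644) ≈ 0.3083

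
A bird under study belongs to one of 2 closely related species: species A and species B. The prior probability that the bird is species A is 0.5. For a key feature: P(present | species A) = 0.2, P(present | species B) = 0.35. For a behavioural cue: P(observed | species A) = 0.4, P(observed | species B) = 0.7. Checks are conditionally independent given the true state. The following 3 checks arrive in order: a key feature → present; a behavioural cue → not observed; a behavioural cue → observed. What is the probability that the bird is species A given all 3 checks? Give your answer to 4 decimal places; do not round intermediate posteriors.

0.3951

After a key feature='present': P(species A) = 0.2·0.5000 / (0.2·0.5000 + 0.35·0.5000) ≈ 0.3636
After a behavioural cue='not observed': P(species A) = 0.6·0.3636 / (0.6·0.3636 + 0.3·0.6364) ≈ 0.5333
After a behavioural cue='observed': P(species A) = 0.4·0.5333 / (0.4·0.5333 + 0.7·0.4667) ≈ 0.3951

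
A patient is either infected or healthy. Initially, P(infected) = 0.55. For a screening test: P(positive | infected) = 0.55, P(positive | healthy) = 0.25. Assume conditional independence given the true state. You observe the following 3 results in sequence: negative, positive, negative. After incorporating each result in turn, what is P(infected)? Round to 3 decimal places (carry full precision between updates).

After 'negative': P(infected) = 0.45·0.5500 / (0.45·0.5500 + 0.75·0.4500) ≈ 0.4231
After 'positive': P(infected) = 0.55·0.4231 / (0.55·0.4231 + 0.25·0.5769) ≈ 0.6173
After 'negative': P(infected) = 0.45·0.6173 / (0.45·0.6173 + 0.75·0.3827) ≈ 0.4919

0.492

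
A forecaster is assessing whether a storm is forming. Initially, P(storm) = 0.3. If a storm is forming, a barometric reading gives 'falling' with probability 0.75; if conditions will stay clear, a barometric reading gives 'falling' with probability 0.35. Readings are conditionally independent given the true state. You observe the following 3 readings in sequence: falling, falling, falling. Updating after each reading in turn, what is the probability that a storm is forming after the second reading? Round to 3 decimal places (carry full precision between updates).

0.663

After 'falling': P(storm) = 0.75·0.3000 / (0.75·0.3000 + 0.35·0.7000) ≈ 0.4787
After 'falling': P(storm) = 0.75·0.4787 / (0.75·0.4787 + 0.35·0.5213) ≈ 0.6631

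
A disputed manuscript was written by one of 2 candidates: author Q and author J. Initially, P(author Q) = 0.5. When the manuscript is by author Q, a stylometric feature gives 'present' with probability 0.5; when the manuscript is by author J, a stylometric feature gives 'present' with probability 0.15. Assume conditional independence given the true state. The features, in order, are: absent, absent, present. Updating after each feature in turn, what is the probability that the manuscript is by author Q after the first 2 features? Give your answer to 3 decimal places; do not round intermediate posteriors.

0.257

After 'absent': P(author Q) = 0.5·0.5000 / (0.5·0.5000 + 0.85·0.5000) ≈ 0.3704
After 'absent': P(author Q) = 0.5·0.3704 / (0.5·0.3704 + 0.85·0.6296) ≈ 0.2571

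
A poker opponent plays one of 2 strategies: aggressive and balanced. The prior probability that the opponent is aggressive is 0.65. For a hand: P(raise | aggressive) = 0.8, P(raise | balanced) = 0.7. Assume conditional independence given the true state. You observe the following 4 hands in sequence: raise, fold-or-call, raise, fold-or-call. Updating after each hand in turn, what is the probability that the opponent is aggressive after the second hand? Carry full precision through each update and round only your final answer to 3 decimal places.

After 'raise': P(aggressive) = 0.8·0.6500 / (0.8·0.6500 + 0.7·0.3500) ≈ 0.6797
After 'fold-or-call': P(aggressive) = 0.2·0.6797 / (0.2·0.6797 + 0.3·0.3203) ≈ 0.5859

0.586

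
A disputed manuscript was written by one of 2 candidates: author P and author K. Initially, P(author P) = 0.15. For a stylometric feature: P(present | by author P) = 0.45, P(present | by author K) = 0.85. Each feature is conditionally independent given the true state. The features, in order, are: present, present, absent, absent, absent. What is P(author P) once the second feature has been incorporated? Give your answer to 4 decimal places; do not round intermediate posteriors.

After 'present': P(author P) = 0.45·0.1500 / (0.45·0.1500 + 0.85·0.8500) ≈ 0.0854
After 'present': P(author P) = 0.45·0.0854 / (0.45·0.0854 + 0.85·0.9146) ≈ 0.0471

0.0471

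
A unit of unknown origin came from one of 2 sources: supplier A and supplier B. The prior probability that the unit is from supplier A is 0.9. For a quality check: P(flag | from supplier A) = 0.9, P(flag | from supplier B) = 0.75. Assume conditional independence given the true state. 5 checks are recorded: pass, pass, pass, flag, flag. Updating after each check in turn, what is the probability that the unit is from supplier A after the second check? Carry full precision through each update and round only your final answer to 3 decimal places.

After 'pass': P(supplier A) = 0.1·0.9000 / (0.1·0.9000 + 0.25·0.1000) ≈ 0.7826
After 'pass': P(supplier A) = 0.1·0.7826 / (0.1·0.7826 + 0.25·0.2174) ≈ 0.5902

0.590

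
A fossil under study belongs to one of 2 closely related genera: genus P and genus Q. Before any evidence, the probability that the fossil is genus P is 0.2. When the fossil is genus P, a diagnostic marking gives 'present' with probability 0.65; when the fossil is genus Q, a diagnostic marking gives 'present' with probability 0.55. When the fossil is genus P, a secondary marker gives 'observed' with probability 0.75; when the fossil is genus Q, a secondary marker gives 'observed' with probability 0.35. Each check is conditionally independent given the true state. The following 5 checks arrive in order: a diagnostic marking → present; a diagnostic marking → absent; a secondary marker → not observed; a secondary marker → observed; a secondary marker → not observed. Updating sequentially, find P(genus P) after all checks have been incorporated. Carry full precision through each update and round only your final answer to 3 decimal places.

0.068

After a diagnostic marking='present': P(genus P) = 0.65·0.2000 / (0.65·0.2000 + 0.55·0.8000) ≈ 0.2281
After a diagnostic marking='absent': P(genus P) = 0.35·0.2281 / (0.35·0.2281 + 0.45·0.7719) ≈ 0.1869
After a secondary marker='not observed': P(genus P) = 0.25·0.1869 / (0.25·0.1869 + 0.65·0.8131) ≈ 0.0812
After a secondary marker='observed': P(genus P) = 0.75·0.0812 / (0.75·0.0812 + 0.35·0.9188) ≈ 0.1592
After a secondary marker='not observed': P(genus P) = 0.25·0.1592 / (0.25·0.1592 + 0.65·0.8408) ≈ 0.0679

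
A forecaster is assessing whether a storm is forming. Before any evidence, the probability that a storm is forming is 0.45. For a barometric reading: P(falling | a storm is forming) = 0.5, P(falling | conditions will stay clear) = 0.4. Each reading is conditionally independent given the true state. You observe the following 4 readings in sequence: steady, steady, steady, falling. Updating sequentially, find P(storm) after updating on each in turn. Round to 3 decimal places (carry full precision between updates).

After 'steady': P(storm) = 0.5·0.4500 / (0.5·0.4500 + 0.6·0.5500) ≈ 0.4054
After 'steady': P(storm) = 0.5·0.4054 / (0.5·0.4054 + 0.6·0.5946) ≈ 0.3623
After 'steady': P(storm) = 0.5·0.3623 / (0.5·0.3623 + 0.6·0.6377) ≈ 0.3213
After 'falling': P(storm) = 0.5·0.3213 / (0.5·0.3213 + 0.4·0.6787) ≈ 0.3718

0.372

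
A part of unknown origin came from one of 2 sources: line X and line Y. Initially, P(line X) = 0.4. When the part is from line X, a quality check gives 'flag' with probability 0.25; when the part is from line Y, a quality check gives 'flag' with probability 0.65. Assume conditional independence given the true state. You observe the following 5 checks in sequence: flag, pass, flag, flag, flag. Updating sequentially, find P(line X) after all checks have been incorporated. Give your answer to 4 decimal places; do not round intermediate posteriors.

0.0303

After 'flag': P(line X) = 0.25·0.4000 / (0.25·0.4000 + 0.65·0.6000) ≈ 0.2041
After 'pass': P(line X) = 0.75·0.2041 / (0.75·0.2041 + 0.35·0.7959) ≈ 0.3546
After 'flag': P(line X) = 0.25·0.3546 / (0.25·0.3546 + 0.65·0.6454) ≈ 0.1745
After 'flag': P(line X) = 0.25·0.1745 / (0.25·0.1745 + 0.65·0.8255) ≈ 0.0752
After 'flag': P(line X) = 0.25·0.0752 / (0.25·0.0752 + 0.65·0.9248) ≈ 0.0303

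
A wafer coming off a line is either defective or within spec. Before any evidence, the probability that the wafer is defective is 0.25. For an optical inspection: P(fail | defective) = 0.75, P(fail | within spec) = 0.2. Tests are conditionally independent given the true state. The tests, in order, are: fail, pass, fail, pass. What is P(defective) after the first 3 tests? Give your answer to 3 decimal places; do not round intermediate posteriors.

0.594

After 'fail': P(defective) = 0.75·0.2500 / (0.75·0.2500 + 0.2·0.7500) ≈ 0.5556
After 'pass': P(defective) = 0.25·0.5556 / (0.25·0.5556 + 0.8·0.4444) ≈ 0.2809
After 'fail': P(defective) = 0.75·0.2809 / (0.75·0.2809 + 0.2·0.7191) ≈ 0.5943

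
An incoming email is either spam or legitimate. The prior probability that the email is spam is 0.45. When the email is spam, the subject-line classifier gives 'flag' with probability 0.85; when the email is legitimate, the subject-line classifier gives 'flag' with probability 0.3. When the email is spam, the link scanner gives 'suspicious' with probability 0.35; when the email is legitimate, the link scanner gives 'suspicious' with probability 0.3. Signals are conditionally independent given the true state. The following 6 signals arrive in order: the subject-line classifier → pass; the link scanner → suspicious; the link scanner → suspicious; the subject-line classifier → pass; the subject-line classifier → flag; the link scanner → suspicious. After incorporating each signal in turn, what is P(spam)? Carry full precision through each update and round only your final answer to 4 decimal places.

After the subject-line classifier='pass': P(spam) = 0.15·0.4500 / (0.15·0.4500 + 0.7·0.5500) ≈ 0.1492
After the link scanner='suspicious': P(spam) = 0.35·0.1492 / (0.35·0.1492 + 0.3·0.8508) ≈ 0.1698
After the link scanner='suspicious': P(spam) = 0.35·0.1698 / (0.35·0.1698 + 0.3·0.8302) ≈ 0.1927
After the subject-line classifier='pass': P(spam) = 0.15·0.1927 / (0.15·0.1927 + 0.7·0.8073) ≈ 0.0486
After the subject-line classifier='flag': P(spam) = 0.85·0.0486 / (0.85·0.0486 + 0.3·0.9514) ≈ 0.1266
After the link scanner='suspicious': P(spam) = 0.35·0.1266 / (0.35·0.1266 + 0.3·0.8734) ≈ 0.1446

0.1446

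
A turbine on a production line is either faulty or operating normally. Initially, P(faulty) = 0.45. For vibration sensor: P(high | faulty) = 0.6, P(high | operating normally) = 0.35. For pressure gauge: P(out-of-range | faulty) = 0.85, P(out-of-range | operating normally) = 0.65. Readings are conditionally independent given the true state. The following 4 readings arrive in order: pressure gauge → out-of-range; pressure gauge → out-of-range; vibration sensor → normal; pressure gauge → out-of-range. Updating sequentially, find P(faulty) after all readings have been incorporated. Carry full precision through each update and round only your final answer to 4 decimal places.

After pressure gauge='out-of-range': P(faulty) = 0.85·0.4500 / (0.85·0.4500 + 0.65·0.5500) ≈ 0.5169
After pressure gauge='out-of-range': P(faulty) = 0.85·0.5169 / (0.85·0.5169 + 0.65·0.4831) ≈ 0.5832
After vibration sensor='normal': P(faulty) = 0.4·0.5832 / (0.4·0.5832 + 0.65·0.4168) ≈ 0.4627
After pressure gauge='out-of-range': P(faulty) = 0.85·0.4627 / (0.85·0.4627 + 0.65·0.5373) ≈ 0.5296

0.5296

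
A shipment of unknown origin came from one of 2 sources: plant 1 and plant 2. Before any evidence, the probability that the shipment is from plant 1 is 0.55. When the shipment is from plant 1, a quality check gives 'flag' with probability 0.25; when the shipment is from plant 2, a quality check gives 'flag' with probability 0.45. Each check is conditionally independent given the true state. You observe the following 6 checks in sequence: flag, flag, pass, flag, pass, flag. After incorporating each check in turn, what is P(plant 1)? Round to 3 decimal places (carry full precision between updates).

0.178

After 'flag': P(plant 1) = 0.25·0.5500 / (0.25·0.5500 + 0.45·0.4500) ≈ 0.4044
After 'flag': P(plant 1) = 0.25·0.4044 / (0.25·0.4044 + 0.45·0.5956) ≈ 0.2739
After 'pass': P(plant 1) = 0.75·0.2739 / (0.75·0.2739 + 0.55·0.7261) ≈ 0.3397
After 'flag': P(plant 1) = 0.25·0.3397 / (0.25·0.3397 + 0.45·0.6603) ≈ 0.2223
After 'pass': P(plant 1) = 0.75·0.2223 / (0.75·0.2223 + 0.55·0.7777) ≈ 0.2804
After 'flag': P(plant 1) = 0.25·0.2804 / (0.25·0.2804 + 0.45·0.7196) ≈ 0.1780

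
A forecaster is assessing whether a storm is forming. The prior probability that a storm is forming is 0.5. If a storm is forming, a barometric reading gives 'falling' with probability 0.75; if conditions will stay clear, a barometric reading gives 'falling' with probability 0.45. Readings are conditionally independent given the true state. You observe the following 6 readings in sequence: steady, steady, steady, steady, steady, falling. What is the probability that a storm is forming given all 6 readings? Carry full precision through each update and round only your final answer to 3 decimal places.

Apply Bayes' rule sequentially, carrying P(storm) forward.
After 'steady': P(storm) = 0.25·0.5000 / (0.25·0.5000 + 0.55·0.5000) ≈ 0.3125
After 'steady': P(storm) = 0.25·0.3125 / (0.25·0.3125 + 0.55·0.6875) ≈ 0.1712
After 'steady': P(storm) = 0.25·0.1712 / (0.25·0.1712 + 0.55·0.8288) ≈ 0.0859
After 'steady': P(storm) = 0.25·0.0859 / (0.25·0.0859 + 0.55·0.9141) ≈ 0.0409
After 'steady': P(storm) = 0.25·0.0409 / (0.25·0.0409 + 0.55·0.9591) ≈ 0.0190
After 'falling': P(storm) = 0.75·0.0190 / (0.75·0.0190 + 0.45·0.9810) ≈ 0.0313

0.031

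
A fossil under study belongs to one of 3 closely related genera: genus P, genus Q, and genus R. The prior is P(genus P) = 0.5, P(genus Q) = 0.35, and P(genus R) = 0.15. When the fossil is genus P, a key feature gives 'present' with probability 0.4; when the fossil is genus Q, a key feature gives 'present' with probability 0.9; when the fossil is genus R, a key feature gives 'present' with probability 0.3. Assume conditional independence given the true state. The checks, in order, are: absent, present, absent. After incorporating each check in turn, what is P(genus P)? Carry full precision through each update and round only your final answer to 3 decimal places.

0.741

After 'absent': normaliser = 0.6·0.5000 + 0.1·0.3500 + 0.7·0.1500; P(genus P) ≈ 0.6818, P(genus Q) ≈ 0.0795, P(genus R) ≈ 0.2386
After 'present': normaliser = 0.4·0.6818 + 0.9·0.0795 + 0.3·0.2386; P(genus P) ≈ 0.6557, P(genus Q) ≈ 0.1721, P(genus R) ≈ 0.1721
After 'absent': normaliser = 0.6·0.6557 + 0.1·0.1721 + 0.7·0.1721; P(genus P) ≈ 0.7407, P(genus Q) ≈ 0.0324, P(genus R) ≈ 0.2269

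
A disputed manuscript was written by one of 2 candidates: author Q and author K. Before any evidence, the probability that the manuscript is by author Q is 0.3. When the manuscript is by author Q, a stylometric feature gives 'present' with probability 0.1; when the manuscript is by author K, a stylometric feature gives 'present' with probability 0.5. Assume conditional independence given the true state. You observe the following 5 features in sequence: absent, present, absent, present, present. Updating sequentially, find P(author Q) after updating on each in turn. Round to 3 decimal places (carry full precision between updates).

Apply Bayes' rule sequentially, carrying P(author Q) forward.
After 'absent': P(author Q) = 0.9·0.3000 / (0.9·0.3000 + 0.5·0.7000) ≈ 0.4355
After 'present': P(author Q) = 0.1·0.4355 / (0.1·0.4355 + 0.5·0.5645) ≈ 0.1337
After 'absent': P(author Q) = 0.9·0.1337 / (0.9·0.1337 + 0.5·0.8663) ≈ 0.2174
After 'present': P(author Q) = 0.1·0.2174 / (0.1·0.2174 + 0.5·0.7826) ≈ 0.0526
After 'present': P(author Q) = 0.1·0.0526 / (0.1·0.0526 + 0.5·0.9474) ≈ 0.0110

0.011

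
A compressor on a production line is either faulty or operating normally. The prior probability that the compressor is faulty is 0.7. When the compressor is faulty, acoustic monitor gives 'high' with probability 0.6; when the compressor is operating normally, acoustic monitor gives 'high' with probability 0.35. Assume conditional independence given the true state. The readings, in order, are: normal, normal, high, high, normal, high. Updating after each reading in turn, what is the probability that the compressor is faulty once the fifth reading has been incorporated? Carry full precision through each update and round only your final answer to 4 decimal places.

0.6151

After 'normal': P(faulty) = 0.4·0.7000 / (0.4·0.7000 + 0.65·0.3000) ≈ 0.5895
After 'normal': P(faulty) = 0.4·0.5895 / (0.4·0.5895 + 0.65·0.4105) ≈ 0.4691
After 'high': P(faulty) = 0.6·0.4691 / (0.6·0.4691 + 0.35·0.5309) ≈ 0.6024
After 'high': P(faulty) = 0.6·0.6024 / (0.6·0.6024 + 0.35·0.3976) ≈ 0.7220
After 'normal': P(faulty) = 0.4·0.7220 / (0.4·0.7220 + 0.65·0.2780) ≈ 0.6151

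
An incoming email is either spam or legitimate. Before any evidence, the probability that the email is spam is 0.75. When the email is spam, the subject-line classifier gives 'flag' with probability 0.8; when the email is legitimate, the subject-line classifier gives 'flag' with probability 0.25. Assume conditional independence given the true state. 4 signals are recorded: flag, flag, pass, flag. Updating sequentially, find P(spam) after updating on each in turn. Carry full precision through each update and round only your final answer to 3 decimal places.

Each posterior becomes the prior for the next update.
After 'flag': P(spam) = 0.8·0.7500 / (0.8·0.7500 + 0.25·0.2500) ≈ 0.9057
After 'flag': P(spam) = 0.8·0.9057 / (0.8·0.9057 + 0.25·0.0943) ≈ 0.9685
After 'pass': P(spam) = 0.2·0.9685 / (0.2·0.9685 + 0.75·0.0315) ≈ 0.8912
After 'flag': P(spam) = 0.8·0.8912 / (0.8·0.8912 + 0.25·0.1088) ≈ 0.9633

0.963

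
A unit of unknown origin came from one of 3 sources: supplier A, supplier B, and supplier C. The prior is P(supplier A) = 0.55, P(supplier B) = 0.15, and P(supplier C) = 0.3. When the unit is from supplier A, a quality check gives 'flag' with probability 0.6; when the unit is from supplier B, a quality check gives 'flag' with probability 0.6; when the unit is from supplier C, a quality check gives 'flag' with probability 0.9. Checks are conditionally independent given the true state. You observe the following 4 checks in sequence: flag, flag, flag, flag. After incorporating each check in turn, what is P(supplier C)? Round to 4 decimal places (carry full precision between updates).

0.6845

After 'flag': normaliser = 0.6·0.5500 + 0.6·0.1500 + 0.9·0.3000; P(supplier A) ≈ 0.4783, P(supplier B) ≈ 0.1304, P(supplier C) ≈ 0.3913
After 'flag': normaliser = 0.6·0.4783 + 0.6·0.1304 + 0.9·0.3913; P(supplier A) ≈ 0.4000, P(supplier B) ≈ 0.1091, P(supplier C) ≈ 0.4909
After 'flag': normaliser = 0.6·0.4000 + 0.6·0.1091 + 0.9·0.4909; P(supplier A) ≈ 0.3212, P(supplier B) ≈ 0.0876, P(supplier C) ≈ 0.5912
After 'flag': normaliser = 0.6·0.3212 + 0.6·0.0876 + 0.9·0.5912; P(supplier A) ≈ 0.2479, P(supplier B) ≈ 0.0676, P(supplier C) ≈ 0.6845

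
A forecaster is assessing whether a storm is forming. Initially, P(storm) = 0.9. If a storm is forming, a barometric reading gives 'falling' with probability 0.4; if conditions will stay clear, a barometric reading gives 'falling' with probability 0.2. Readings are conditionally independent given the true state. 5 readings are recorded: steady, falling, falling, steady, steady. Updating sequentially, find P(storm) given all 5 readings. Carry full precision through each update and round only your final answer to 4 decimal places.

0.9382

After 'steady': P(storm) = 0.6·0.9000 / (0.6·0.9000 + 0.8·0.1000) ≈ 0.8710
After 'falling': P(storm) = 0.4·0.8710 / (0.4·0.8710 + 0.2·0.1290) ≈ 0.9310
After 'falling': P(storm) = 0.4·0.9310 / (0.4·0.9310 + 0.2·0.0690) ≈ 0.9643
After 'steady': P(storm) = 0.6·0.9643 / (0.6·0.9643 + 0.8·0.0357) ≈ 0.9529
After 'steady': P(storm) = 0.6·0.9529 / (0.6·0.9529 + 0.8·0.0471) ≈ 0.9382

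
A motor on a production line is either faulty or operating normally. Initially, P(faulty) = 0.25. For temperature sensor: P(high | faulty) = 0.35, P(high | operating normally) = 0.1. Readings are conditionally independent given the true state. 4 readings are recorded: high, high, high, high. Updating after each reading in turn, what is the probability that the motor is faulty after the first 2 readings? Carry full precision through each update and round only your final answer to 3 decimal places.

After 'high': P(faulty) = 0.35·0.2500 / (0.35·0.2500 + 0.1·0.7500) ≈ 0.5385
After 'high': P(faulty) = 0.35·0.5385 / (0.35·0.5385 + 0.1·0.4615) ≈ 0.8033

0.803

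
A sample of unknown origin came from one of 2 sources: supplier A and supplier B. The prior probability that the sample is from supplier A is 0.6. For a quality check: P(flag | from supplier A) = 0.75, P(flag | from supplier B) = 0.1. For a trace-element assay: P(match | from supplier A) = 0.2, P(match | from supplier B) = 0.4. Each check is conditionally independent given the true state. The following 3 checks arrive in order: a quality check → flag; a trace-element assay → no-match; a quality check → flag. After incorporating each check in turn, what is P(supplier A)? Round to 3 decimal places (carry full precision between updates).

After a quality check='flag': P(supplier A) = 0.75·0.6000 / (0.75·0.6000 + 0.1·0.4000) ≈ 0.9184
After a trace-element assay='no-match': P(supplier A) = 0.8·0.9184 / (0.8·0.9184 + 0.6·0.0816) ≈ 0.9375
After a quality check='flag': P(supplier A) = 0.75·0.9375 / (0.75·0.9375 + 0.1·0.0625) ≈ 0.9912

0.991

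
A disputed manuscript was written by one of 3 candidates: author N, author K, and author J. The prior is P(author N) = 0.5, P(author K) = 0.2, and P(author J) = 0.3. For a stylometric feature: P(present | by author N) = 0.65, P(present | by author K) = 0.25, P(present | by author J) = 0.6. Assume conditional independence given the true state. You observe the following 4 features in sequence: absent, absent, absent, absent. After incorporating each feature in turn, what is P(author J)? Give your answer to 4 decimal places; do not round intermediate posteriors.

0.0979

After 'absent': normaliser = 0.35·0.5000 + 0.75·0.2000 + 0.4·0.3000; P(author N) ≈ 0.3933, P(author K) ≈ 0.3371, P(author J) ≈ 0.2697
After 'absent': normaliser = 0.35·0.3933 + 0.75·0.3371 + 0.4·0.2697; P(author N) ≈ 0.2762, P(author K) ≈ 0.5073, P(author J) ≈ 0.2165
After 'absent': normaliser = 0.35·0.2762 + 0.75·0.5073 + 0.4·0.2165; P(author N) ≈ 0.1715, P(author K) ≈ 0.6749, P(author J) ≈ 0.1536
After 'absent': normaliser = 0.35·0.1715 + 0.75·0.6749 + 0.4·0.1536; P(author N) ≈ 0.0956, P(author K) ≈ 0.8065, P(author J) ≈ 0.0979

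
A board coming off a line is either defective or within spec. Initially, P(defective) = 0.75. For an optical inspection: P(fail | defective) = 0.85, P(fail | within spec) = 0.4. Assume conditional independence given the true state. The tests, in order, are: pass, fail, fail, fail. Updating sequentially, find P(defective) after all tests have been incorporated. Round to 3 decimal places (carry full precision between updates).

0.878

After 'pass': P(defective) = 0.15·0.7500 / (0.15·0.7500 + 0.6·0.2500) ≈ 0.4286
After 'fail': P(defective) = 0.85·0.4286 / (0.85·0.4286 + 0.4·0.5714) ≈ 0.6145
After 'fail': P(defective) = 0.85·0.6145 / (0.85·0.6145 + 0.4·0.3855) ≈ 0.7720
After 'fail': P(defective) = 0.85·0.7720 / (0.85·0.7720 + 0.4·0.2280) ≈ 0.8780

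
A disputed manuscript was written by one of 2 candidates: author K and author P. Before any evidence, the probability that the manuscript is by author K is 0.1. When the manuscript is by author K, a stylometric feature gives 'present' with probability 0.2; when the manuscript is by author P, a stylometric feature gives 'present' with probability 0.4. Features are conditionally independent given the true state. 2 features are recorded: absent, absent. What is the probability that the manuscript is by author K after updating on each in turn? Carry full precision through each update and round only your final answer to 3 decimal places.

After 'absent': P(author K) = 0.8·0.1000 / (0.8·0.1000 + 0.6·0.9000) ≈ 0.1290
After 'absent': P(author K) = 0.8·0.1290 / (0.8·0.1290 + 0.6·0.8710) ≈ 0.1649

0.165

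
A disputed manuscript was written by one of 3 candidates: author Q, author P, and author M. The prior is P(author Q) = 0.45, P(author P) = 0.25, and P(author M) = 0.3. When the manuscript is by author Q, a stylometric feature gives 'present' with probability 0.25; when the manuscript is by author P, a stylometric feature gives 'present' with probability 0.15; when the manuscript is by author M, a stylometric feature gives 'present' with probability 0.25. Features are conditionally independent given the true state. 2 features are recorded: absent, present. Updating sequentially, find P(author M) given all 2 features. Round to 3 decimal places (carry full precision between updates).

After 'absent': normaliser = 0.75·0.4500 + 0.85·0.2500 + 0.75·0.3000; P(author Q) ≈ 0.4355, P(author P) ≈ 0.2742, P(author M) ≈ 0.2903
After 'present': normaliser = 0.25·0.4355 + 0.15·0.2742 + 0.25·0.2903; P(author Q) ≈ 0.4891, P(author P) ≈ 0.1848, P(author M) ≈ 0.3261

0.326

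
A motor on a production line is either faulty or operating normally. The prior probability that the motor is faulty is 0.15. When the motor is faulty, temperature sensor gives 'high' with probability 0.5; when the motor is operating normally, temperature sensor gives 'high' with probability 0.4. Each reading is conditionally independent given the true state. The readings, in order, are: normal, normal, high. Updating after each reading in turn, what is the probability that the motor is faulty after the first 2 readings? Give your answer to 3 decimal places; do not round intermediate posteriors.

0.109

After 'normal': P(faulty) = 0.5·0.1500 / (0.5·0.1500 + 0.6·0.8500) ≈ 0.1282
After 'normal': P(faulty) = 0.5·0.1282 / (0.5·0.1282 + 0.6·0.8718) ≈ 0.1092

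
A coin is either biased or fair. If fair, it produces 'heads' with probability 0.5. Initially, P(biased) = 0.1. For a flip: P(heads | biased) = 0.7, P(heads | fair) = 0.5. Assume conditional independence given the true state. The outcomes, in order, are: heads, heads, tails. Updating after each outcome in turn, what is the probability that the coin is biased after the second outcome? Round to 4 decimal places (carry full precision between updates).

Each posterior becomes the prior for the next update.
After 'heads': P(biased) = 0.7·0.1000 / (0.7·0.1000 + 0.5·0.9000) ≈ 0.1346
After 'heads': P(biased) = 0.7·0.1346 / (0.7·0.1346 + 0.5·0.8654) ≈ 0.1788

0.1788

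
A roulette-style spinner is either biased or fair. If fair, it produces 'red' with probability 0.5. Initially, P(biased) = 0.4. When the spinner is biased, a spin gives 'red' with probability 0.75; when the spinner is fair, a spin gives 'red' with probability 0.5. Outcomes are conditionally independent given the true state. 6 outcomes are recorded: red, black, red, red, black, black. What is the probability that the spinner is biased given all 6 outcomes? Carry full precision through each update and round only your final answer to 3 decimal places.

Apply Bayes' rule sequentially, carrying P(biased) forward.
After 'red': P(biased) = 0.75·0.4000 / (0.75·0.4000 + 0.5·0.6000) ≈ 0.5000
After 'black': P(biased) = 0.25·0.5000 / (0.25·0.5000 + 0.5·0.5000) ≈ 0.3333
After 'red': P(biased) = 0.75·0.3333 / (0.75·0.3333 + 0.5·0.6667) ≈ 0.4286
After 'red': P(biased) = 0.75·0.4286 / (0.75·0.4286 + 0.5·0.5714) ≈ 0.5294
After 'black': P(biased) = 0.25·0.5294 / (0.25·0.5294 + 0.5·0.4706) ≈ 0.3600
After 'black': P(biased) = 0.25·0.3600 / (0.25·0.3600 + 0.5·0.6400) ≈ 0.2195

0.220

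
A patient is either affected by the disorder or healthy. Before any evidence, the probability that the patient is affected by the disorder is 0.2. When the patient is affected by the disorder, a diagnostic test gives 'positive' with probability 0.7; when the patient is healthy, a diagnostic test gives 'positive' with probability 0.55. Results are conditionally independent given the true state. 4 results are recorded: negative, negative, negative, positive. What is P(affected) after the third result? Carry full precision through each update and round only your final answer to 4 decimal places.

0.0690

Apply Bayes' rule sequentially, carrying P(affected) forward.
After 'negative': P(affected) = 0.3·0.2000 / (0.3·0.2000 + 0.45·0.8000) ≈ 0.1429
After 'negative': P(affected) = 0.3·0.1429 / (0.3·0.1429 + 0.45·0.8571) ≈ 0.1000
After 'negative': P(affected) = 0.3·0.1000 / (0.3·0.1000 + 0.45·0.9000) ≈ 0.0690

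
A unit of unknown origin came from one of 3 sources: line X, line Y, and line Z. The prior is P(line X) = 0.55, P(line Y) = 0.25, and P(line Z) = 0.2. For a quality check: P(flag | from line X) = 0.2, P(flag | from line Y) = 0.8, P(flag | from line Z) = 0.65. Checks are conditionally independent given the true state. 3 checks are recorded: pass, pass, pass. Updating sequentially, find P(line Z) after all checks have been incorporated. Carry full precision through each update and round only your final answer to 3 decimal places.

0.029

After 'pass': normaliser = 0.8·0.5500 + 0.2·0.2500 + 0.35·0.2000; P(line X) ≈ 0.7857, P(line Y) ≈ 0.0893, P(line Z) ≈ 0.1250
After 'pass': normaliser = 0.8·0.7857 + 0.2·0.0893 + 0.35·0.1250; P(line X) ≈ 0.9107, P(line Y) ≈ 0.0259, P(line Z) ≈ 0.0634
After 'pass': normaliser = 0.8·0.9107 + 0.2·0.0259 + 0.35·0.0634; P(line X) ≈ 0.9638, P(line Y) ≈ 0.0068, P(line Z) ≈ 0.0293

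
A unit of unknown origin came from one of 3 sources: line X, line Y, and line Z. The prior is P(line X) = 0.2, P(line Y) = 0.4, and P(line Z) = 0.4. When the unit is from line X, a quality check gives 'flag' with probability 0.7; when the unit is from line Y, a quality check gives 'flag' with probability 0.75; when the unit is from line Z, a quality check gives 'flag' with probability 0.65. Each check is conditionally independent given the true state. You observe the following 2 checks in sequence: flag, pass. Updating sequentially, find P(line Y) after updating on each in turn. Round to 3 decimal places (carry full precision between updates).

0.361

After 'flag': normaliser = 0.7·0.2000 + 0.75·0.4000 + 0.65·0.4000; P(line X) ≈ 0.2000, P(line Y) ≈ 0.4286, P(line Z) ≈ 0.3714
After 'pass': normaliser = 0.3·0.2000 + 0.25·0.4286 + 0.35·0.3714; P(line X) ≈ 0.2019, P(line Y) ≈ 0.3606, P(line Z) ≈ 0.4375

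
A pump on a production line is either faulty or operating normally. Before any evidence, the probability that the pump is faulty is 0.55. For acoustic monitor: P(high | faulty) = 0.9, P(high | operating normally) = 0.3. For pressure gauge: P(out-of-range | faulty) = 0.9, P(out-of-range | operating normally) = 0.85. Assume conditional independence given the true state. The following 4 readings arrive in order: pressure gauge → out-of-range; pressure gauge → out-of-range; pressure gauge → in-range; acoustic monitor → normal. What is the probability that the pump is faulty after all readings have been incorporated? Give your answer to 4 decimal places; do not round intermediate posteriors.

Each posterior becomes the prior for the next update.
After pressure gauge='out-of-range': P(faulty) = 0.9·0.5500 / (0.9·0.5500 + 0.85·0.4500) ≈ 0.5641
After pressure gauge='out-of-range': P(faulty) = 0.9·0.5641 / (0.9·0.5641 + 0.85·0.4359) ≈ 0.5781
After pressure gauge='in-range': P(faulty) = 0.1·0.5781 / (0.1·0.5781 + 0.15·0.4219) ≈ 0.4774
After acoustic monitor='normal': P(faulty) = 0.1·0.4774 / (0.1·0.4774 + 0.7·0.5226) ≈ 0.1154

0.1154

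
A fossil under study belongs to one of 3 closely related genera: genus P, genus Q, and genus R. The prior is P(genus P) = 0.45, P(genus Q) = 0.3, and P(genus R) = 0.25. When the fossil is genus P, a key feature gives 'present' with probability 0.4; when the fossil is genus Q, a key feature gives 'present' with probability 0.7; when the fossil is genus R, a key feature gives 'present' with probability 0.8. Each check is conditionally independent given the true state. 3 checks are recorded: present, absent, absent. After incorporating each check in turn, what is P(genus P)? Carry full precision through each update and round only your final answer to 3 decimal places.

0.707

Apply Bayes' rule sequentially, carrying P(genus P) forward.
After 'present': normaliser = 0.4·0.4500 + 0.7·0.3000 + 0.8·0.2500; P(genus P) ≈ 0.3051, P(genus Q) ≈ 0.3559, P(genus R) ≈ 0.3390
After 'absent': normaliser = 0.6·0.3051 + 0.3·0.3559 + 0.2·0.3390; P(genus P) ≈ 0.5118, P(genus Q) ≈ 0.2986, P(genus R) ≈ 0.1896
After 'absent': normaliser = 0.6·0.5118 + 0.3·0.2986 + 0.2·0.1896; P(genus P) ≈ 0.7067, P(genus Q) ≈ 0.2061, P(genus R) ≈ 0.0872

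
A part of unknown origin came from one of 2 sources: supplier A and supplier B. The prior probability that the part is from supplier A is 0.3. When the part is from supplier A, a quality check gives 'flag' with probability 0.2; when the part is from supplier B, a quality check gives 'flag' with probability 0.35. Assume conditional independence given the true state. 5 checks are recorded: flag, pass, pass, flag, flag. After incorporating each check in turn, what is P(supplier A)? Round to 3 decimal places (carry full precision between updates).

0.108

After 'flag': P(supplier A) = 0.2·0.3000 / (0.2·0.3000 + 0.35·0.7000) ≈ 0.1967
After 'pass': P(supplier A) = 0.8·0.1967 / (0.8·0.1967 + 0.65·0.8033) ≈ 0.2316
After 'pass': P(supplier A) = 0.8·0.2316 / (0.8·0.2316 + 0.65·0.7684) ≈ 0.2706
After 'flag': P(supplier A) = 0.2·0.2706 / (0.2·0.2706 + 0.35·0.7294) ≈ 0.1749
After 'flag': P(supplier A) = 0.2·0.1749 / (0.2·0.1749 + 0.35·0.8251) ≈ 0.1080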